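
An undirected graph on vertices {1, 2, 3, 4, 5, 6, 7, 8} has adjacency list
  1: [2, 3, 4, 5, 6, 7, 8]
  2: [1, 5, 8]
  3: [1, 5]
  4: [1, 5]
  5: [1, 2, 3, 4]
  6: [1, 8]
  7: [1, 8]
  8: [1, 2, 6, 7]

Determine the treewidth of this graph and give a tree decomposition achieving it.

Each bag holds 3 vertices, so the decomposition has width 2, which upper-bounds the treewidth. Conversely, {1, 2, 8} is a clique of size 3, and the vertices of any clique must share a bag in every tree decomposition; so some bag has ≥ 3 vertices and tw(G) ≥ 2. Therefore the treewidth is 2.

Treewidth 2.
Bags: B1 = {1, 2, 8}  B2 = {1, 2, 5}  B3 = {1, 4, 5}  B4 = {1, 6, 8}  B5 = {1, 7, 8}  B6 = {1, 3, 5}
Tree: B1–B2, B2–B3, B1–B4, B4–B5, B3–B6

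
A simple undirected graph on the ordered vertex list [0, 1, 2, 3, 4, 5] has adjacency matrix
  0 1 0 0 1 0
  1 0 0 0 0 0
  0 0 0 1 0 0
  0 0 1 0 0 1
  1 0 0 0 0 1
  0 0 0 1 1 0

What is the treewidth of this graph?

1

A width-1 tree decomposition is:
Bags: B1 = {2, 3}  B2 = {3, 5}  B3 = {4, 5}  B4 = {0, 4}  B5 = {0, 1}
Tree: B1–B2, B2–B3, B3–B4, B4–B5
Every bag has size at most 2, so the width is 2 − 1 = 1 and tw(G) ≤ 1. G has an edge, so its treewidth is at least 1. Combining the bounds, tw(G) = 1.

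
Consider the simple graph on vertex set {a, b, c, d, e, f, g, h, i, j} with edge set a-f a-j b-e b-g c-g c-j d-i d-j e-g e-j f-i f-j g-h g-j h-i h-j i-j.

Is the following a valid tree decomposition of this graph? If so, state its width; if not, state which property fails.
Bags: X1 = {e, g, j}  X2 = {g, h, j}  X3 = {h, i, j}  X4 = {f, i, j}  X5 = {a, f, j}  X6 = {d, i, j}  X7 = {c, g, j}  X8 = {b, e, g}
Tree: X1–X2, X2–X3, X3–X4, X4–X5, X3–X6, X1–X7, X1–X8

Yes; width 2.

Checking the three conditions: (i) the bags cover all of {a, b, c, d, e, f, g, h, i, j}; (ii) for each edge, some bag contains both endpoints; (iii) the bags containing any fixed vertex form a subtree. All hold, so the decomposition is valid with width 3 − 1 = 2.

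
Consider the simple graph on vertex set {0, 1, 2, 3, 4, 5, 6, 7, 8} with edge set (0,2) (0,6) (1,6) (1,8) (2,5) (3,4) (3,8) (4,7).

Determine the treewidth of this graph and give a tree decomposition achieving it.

Every bag has size at most 2, so the width is 2 − 1 = 1 and tw(G) ≤ 1. G has an edge, so its treewidth is at least 1. Combining the bounds, tw(G) = 1.

Treewidth 1.
One optimal decomposition is:
Bags: B1 = {4, 7}  B2 = {3, 4}  B3 = {3, 8}  B4 = {1, 8}  B5 = {1, 6}  B6 = {0, 6}  B7 = {0, 2}  B8 = {2, 5}
Tree: B1–B2, B2–B3, B3–B4, B4–B5, B5–B6, B6–B7, B7–B8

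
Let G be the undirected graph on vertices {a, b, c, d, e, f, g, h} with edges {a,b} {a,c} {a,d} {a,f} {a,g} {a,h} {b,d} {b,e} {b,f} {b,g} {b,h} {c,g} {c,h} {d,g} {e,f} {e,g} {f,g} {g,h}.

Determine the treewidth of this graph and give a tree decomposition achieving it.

The largest bag has 4 vertices, giving width 3; this decomposition certifies tw(G) ≤ 3. On the other hand G contains the 4-clique {a, c, g, h}. A clique must lie in a single bag of any decomposition, so no decomposition can have width below 3. Therefore the treewidth is 3.

Treewidth 3.
One optimal decomposition is:
Bags: B1 = {a, b, g, h}  B2 = {a, c, g, h}  B3 = {a, b, d, g}  B4 = {a, b, f, g}  B5 = {b, e, f, g}
Tree: B1–B2, B1–B3, B1–B4, B4–B5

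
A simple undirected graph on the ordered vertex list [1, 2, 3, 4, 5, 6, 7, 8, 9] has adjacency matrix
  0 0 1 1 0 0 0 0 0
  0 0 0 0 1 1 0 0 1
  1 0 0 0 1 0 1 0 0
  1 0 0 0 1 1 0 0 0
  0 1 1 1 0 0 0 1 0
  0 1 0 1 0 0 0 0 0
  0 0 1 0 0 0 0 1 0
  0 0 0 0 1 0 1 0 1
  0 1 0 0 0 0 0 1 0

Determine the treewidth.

A width-3 tree decomposition is:
Bags: B1 = {1, 2, 4, 6}  B2 = {1, 2, 4, 5}  B3 = {1, 2, 3, 5}  B4 = {2, 3, 5, 9}  B5 = {3, 5, 8, 9}  B6 = {3, 7, 8, 9}
Tree: B1–B2, B2–B3, B3–B4, B4–B5, B5–B6
Every bag has size at most 4, so the width is 4 − 1 = 3 and tw(G) ≤ 3. For the lower bound: the 4 vertex sets {1,4,6}, {2}, {5}, {3,7,8,9} are disjoint, each induces a connected subgraph, and every pair is joined by at least one edge of G. Contracting each set to a single vertex therefore yields K_{4} as a minor, and since treewidth is minor-monotone, tw(G) ≥ tw(K_{4}) = 3. The upper and lower bounds meet at 3, so that is the treewidth.

3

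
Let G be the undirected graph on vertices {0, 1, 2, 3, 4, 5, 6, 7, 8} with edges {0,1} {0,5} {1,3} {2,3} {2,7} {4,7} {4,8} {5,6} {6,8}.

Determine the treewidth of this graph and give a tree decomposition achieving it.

Treewidth 2.
One optimal decomposition is:
Bags: B1 = {0, 1, 5}  B2 = {1, 3, 5}  B3 = {2, 3, 5}  B4 = {2, 5, 7}  B5 = {4, 5, 7}  B6 = {4, 5, 8}  B7 = {5, 6, 8}
Tree: B1–B2, B2–B3, B3–B4, B4–B5, B5–B6, B6–B7

The largest bag has 3 vertices, giving width 2; this decomposition certifies tw(G) ≤ 2. The edges 5–0–1–3–2–7–4–8–6–5 form a cycle, so G is not a tree and its treewidth is at least 2. Combining the bounds, tw(G) = 2.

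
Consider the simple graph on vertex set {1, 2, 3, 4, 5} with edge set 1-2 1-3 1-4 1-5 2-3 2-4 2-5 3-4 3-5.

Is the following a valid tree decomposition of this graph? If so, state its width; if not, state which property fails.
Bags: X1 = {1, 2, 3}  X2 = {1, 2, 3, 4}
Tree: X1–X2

No — vertex 5 appears in no bag.

A tree decomposition must satisfy three properties: every vertex lies in some bag; for every edge, both endpoints lie together in some bag; and for every vertex, the bags containing it form a connected subtree. Here vertex 5 appears in no bag, so the decomposition is invalid.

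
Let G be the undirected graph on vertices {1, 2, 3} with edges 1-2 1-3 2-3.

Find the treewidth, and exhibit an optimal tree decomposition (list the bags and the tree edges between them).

A single bag containing all 3 vertices is trivially a valid decomposition of width 2. On the other hand G contains the 3-clique {1, 2, 3}. A clique must lie in a single bag of any decomposition, so no decomposition can have width below 2. The upper and lower bounds meet at 2, so that is the treewidth.

Treewidth 2.
One such decomposition:
Bags: B1 = {1, 2, 3}
Tree: (single bag)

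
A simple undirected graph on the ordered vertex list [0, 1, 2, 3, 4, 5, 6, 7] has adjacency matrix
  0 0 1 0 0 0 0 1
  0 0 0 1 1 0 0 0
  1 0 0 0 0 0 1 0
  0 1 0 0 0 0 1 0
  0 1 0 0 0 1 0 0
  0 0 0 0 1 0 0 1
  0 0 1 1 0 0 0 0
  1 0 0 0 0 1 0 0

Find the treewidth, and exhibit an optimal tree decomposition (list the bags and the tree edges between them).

Treewidth 2.
One optimal decomposition is:
Bags: B1 = {1, 3, 6}  B2 = {1, 2, 6}  B3 = {0, 1, 2}  B4 = {0, 1, 7}  B5 = {1, 5, 7}  B6 = {1, 4, 5}
Tree: B1–B2, B2–B3, B3–B4, B4–B5, B5–B6

The largest bag has 3 vertices, giving width 2; this decomposition certifies tw(G) ≤ 2. The edges 1–3–6–2–0–7–5–4–1 form a cycle, so G is not a tree and its treewidth is at least 2. Therefore the treewidth is 2.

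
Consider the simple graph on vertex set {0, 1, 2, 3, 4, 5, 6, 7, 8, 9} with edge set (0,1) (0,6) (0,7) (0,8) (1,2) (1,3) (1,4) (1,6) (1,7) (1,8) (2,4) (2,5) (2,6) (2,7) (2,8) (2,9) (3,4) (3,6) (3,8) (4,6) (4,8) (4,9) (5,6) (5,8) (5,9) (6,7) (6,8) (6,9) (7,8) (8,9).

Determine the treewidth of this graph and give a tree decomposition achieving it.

The largest bag has 5 vertices, giving width 4; this decomposition certifies tw(G) ≤ 4. For the lower bound, the 5 vertices {0, 1, 6, 7, 8} are pairwise adjacent, and any tree decomposition puts a clique entirely inside one bag — forcing width ≥ 4. Combining the bounds, tw(G) = 4.

Treewidth 4.
Bags: B1 = {1, 2, 4, 6, 8}  B2 = {1, 3, 4, 6, 8}  B3 = {2, 4, 6, 8, 9}  B4 = {1, 2, 6, 7, 8}  B5 = {2, 5, 6, 8, 9}  B6 = {0, 1, 6, 7, 8}
Tree: B1–B2, B1–B3, B1–B4, B3–B5, B4–B6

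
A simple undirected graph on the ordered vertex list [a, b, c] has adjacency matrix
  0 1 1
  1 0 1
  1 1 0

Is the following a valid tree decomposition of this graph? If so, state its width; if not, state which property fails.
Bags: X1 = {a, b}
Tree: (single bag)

A tree decomposition must satisfy three properties: every vertex lies in some bag; for every edge, both endpoints lie together in some bag; and for every vertex, the bags containing it form a connected subtree. Here vertex c appears in no bag, so the decomposition is invalid.

No — vertex c appears in no bag.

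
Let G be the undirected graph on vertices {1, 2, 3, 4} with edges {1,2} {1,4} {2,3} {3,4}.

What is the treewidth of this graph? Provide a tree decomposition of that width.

Each bag holds 3 vertices, so the decomposition has width 2, which upper-bounds the treewidth. The edges 1–4–3–2–1 form a cycle, so G is not a tree and its treewidth is at least 2. Hence tw(G) = 2 exactly.

Treewidth 2.
Bags: B1 = {1, 3, 4}  B2 = {1, 2, 3}
Tree: B1–B2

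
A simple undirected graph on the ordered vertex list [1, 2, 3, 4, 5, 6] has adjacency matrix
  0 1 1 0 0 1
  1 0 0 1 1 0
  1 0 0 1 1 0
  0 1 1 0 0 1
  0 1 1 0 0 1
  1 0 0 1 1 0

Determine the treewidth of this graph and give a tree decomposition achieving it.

Each bag holds 4 vertices, so the decomposition has width 3, which upper-bounds the treewidth. For the lower bound: the 4 vertex sets {1,3}, {2,5}, {4}, {6} are disjoint, each induces a connected subgraph, and every pair is joined by at least one edge of G. Contracting each set to a single vertex therefore yields K_{4} as a minor, and since treewidth is minor-monotone, tw(G) ≥ tw(K_{4}) = 3. Hence tw(G) = 3 exactly.

Treewidth 3.
Bags: B1 = {1, 3, 4, 5}  B2 = {1, 2, 4, 5}  B3 = {1, 4, 5, 6}
Tree: B1–B2, B2–B3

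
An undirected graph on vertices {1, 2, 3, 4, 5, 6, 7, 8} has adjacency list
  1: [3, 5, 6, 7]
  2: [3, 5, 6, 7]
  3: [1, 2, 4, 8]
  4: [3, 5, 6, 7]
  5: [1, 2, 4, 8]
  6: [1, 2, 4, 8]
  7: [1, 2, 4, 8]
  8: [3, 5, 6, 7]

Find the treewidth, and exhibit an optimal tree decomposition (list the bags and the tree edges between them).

Treewidth 4.
Bags: B1 = {2, 3, 5, 6, 7}  B2 = {1, 3, 5, 6, 7}  B3 = {3, 4, 5, 6, 7}  B4 = {3, 5, 6, 7, 8}
Tree: B1–B2, B2–B3, B3–B4

Each bag holds 5 vertices, so the decomposition has width 4, which upper-bounds the treewidth. For the lower bound: the 5 vertex sets {2,7}, {1,5}, {3,4}, {6}, {8} are disjoint, each induces a connected subgraph, and every pair is joined by at least one edge of G. Contracting each set to a single vertex therefore yields K_{5} as a minor, and since treewidth is minor-monotone, tw(G) ≥ tw(K_{5}) = 4. Therefore the treewidth is 4.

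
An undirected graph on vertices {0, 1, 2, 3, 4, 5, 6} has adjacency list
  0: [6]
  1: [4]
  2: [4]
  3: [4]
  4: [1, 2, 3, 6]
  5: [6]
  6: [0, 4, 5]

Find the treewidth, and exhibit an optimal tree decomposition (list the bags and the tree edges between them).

Treewidth 1.
One such decomposition:
Bags: B1 = {1, 4}  B2 = {4, 6}  B3 = {2, 4}  B4 = {0, 6}  B5 = {5, 6}  B6 = {3, 4}
Tree: B1–B2, B1–B3, B2–B4, B2–B5, B3–B6

Every bag has size at most 2, so the width is 2 − 1 = 1 and tw(G) ≤ 1. Any graph with an edge has treewidth ≥ 1, and G has the edge 4–1. Therefore the treewidth is 1.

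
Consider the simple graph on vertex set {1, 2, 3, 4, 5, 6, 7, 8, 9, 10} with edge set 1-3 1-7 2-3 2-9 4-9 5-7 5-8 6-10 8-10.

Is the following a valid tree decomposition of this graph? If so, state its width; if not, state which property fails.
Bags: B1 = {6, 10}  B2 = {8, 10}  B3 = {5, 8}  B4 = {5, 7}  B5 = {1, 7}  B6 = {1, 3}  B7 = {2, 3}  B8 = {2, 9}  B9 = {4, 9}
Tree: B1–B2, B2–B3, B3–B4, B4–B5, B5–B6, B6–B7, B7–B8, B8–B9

Yes; width 1.

Every vertex of G appears in some bag (union = {1, 2, 3, 4, 5, 6, 7, 8, 9, 10}); every edge is covered by a bag; and for each vertex v the set of bags containing v is connected in the bag tree. The decomposition is therefore valid. The largest bag has 2 vertices, so the width is 1.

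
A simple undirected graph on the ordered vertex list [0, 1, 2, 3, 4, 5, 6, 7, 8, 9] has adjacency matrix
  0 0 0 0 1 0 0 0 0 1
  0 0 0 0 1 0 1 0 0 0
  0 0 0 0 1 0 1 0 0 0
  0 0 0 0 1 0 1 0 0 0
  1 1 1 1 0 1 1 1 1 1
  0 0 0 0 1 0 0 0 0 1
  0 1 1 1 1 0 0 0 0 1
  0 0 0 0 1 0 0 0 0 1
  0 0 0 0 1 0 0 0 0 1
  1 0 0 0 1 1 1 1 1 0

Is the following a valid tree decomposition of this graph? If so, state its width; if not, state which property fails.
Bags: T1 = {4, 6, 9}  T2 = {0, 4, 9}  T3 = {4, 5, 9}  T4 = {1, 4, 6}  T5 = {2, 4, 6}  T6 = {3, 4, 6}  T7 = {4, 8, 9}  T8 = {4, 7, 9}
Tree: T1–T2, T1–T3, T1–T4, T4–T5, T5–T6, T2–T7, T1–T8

Every vertex of G appears in some bag (union = {0, 1, 2, 3, 4, 5, 6, 7, 8, 9}); every edge is covered by a bag; and for each vertex v the set of bags containing v is connected in the bag tree. The decomposition is therefore valid. The largest bag has 3 vertices, so the width is 2.

Yes; width 2.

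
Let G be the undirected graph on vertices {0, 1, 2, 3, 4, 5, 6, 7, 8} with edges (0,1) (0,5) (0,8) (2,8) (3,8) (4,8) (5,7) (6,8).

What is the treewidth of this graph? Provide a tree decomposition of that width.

Treewidth 1.
One optimal decomposition is:
Bags: B1 = {0, 8}  B2 = {2, 8}  B3 = {0, 1}  B4 = {0, 5}  B5 = {5, 7}  B6 = {6, 8}  B7 = {3, 8}  B8 = {4, 8}
Tree: B1–B2, B1–B3, B1–B4, B4–B5, B1–B6, B6–B7, B7–B8

Every bag has size at most 2, so the width is 2 − 1 = 1 and tw(G) ≤ 1. Any graph with an edge has treewidth ≥ 1, and G has the edge 8–0. The upper and lower bounds meet at 1, so that is the treewidth.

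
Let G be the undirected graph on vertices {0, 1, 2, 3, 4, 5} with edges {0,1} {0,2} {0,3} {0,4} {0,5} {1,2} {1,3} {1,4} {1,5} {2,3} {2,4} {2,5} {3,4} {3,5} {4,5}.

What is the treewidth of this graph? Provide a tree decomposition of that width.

Treewidth 5.
One such decomposition:
Bags: B1 = {0, 1, 2, 3, 4, 5}
Tree: (single bag)

A single bag containing all 6 vertices is trivially a valid decomposition of width 5. Conversely, {0, 1, 2, 3, 4, 5} is a clique of size 6, and the vertices of any clique must share a bag in every tree decomposition; so some bag has ≥ 6 vertices and tw(G) ≥ 5. The upper and lower bounds meet at 5, so that is the treewidth.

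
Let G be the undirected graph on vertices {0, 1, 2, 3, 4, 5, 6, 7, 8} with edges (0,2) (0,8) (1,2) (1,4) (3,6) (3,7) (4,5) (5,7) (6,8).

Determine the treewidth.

2

A width-2 tree decomposition is:
Bags: B1 = {3, 6, 8}  B2 = {3, 7, 8}  B3 = {5, 7, 8}  B4 = {4, 5, 8}  B5 = {1, 4, 8}  B6 = {1, 2, 8}  B7 = {0, 2, 8}
Tree: B1–B2, B2–B3, B3–B4, B4–B5, B5–B6, B6–B7
The largest bag has 3 vertices, giving width 2; this decomposition certifies tw(G) ≤ 2. For the lower bound, G contains the cycle 8–6–3–7–5–4–1–2–0–8, so G is not a forest; only forests have treewidth ≤ 1, hence tw(G) ≥ 2. Therefore the treewidth is 2.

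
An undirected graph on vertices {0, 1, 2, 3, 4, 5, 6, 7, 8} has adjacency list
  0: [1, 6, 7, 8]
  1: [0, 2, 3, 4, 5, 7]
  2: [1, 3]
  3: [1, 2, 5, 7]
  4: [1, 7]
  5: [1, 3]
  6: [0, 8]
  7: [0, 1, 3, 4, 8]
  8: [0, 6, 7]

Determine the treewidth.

A width-2 tree decomposition is:
Bags: B1 = {1, 3, 7}  B2 = {0, 1, 7}  B3 = {1, 2, 3}  B4 = {1, 4, 7}  B5 = {1, 3, 5}  B6 = {0, 7, 8}  B7 = {0, 6, 8}
Tree: B1–B2, B1–B3, B2–B4, B1–B5, B2–B6, B6–B7
Every bag has size at most 3, so the width is 3 − 1 = 2 and tw(G) ≤ 2. On the other hand G contains the 3-clique {0, 6, 8}. A clique must lie in a single bag of any decomposition, so no decomposition can have width below 2. Combining the bounds, tw(G) = 2.

2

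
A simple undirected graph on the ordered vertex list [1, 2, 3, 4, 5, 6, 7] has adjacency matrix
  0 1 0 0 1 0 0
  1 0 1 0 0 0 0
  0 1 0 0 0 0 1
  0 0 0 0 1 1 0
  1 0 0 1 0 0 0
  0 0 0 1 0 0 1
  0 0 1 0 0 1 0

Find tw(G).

2

A width-2 tree decomposition is:
Bags: B1 = {1, 2, 5}  B2 = {2, 3, 5}  B3 = {3, 5, 7}  B4 = {5, 6, 7}  B5 = {4, 5, 6}
Tree: B1–B2, B2–B3, B3–B4, B4–B5
Every bag has size at most 3, so the width is 3 − 1 = 2 and tw(G) ≤ 2. Since 5–1–2–3–7–6–4–5 is a cycle in G, G is not acyclic. Forests are exactly the graphs of treewidth ≤ 1, so tw(G) ≥ 2. The upper and lower bounds meet at 2, so that is the treewidth.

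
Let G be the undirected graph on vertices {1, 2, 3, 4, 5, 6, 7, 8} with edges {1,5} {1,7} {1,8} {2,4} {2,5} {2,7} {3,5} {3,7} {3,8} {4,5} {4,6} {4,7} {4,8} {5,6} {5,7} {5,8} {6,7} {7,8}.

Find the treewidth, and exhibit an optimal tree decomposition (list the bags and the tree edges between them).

Each bag holds 4 vertices, so the decomposition has width 3, which upper-bounds the treewidth. For the lower bound, the 4 vertices {1, 5, 7, 8} are pairwise adjacent, and any tree decomposition puts a clique entirely inside one bag — forcing width ≥ 3. Therefore the treewidth is 3.

Treewidth 3.
One optimal decomposition is:
Bags: B1 = {4, 5, 7, 8}  B2 = {2, 4, 5, 7}  B3 = {3, 5, 7, 8}  B4 = {4, 5, 6, 7}  B5 = {1, 5, 7, 8}
Tree: B1–B2, B1–B3, B2–B4, B3–B5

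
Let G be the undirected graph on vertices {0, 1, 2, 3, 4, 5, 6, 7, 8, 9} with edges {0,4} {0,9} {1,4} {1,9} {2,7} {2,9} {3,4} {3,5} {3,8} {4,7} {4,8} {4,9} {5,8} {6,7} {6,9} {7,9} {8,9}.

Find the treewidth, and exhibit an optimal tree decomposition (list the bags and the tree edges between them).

The largest bag has 3 vertices, giving width 2; this decomposition certifies tw(G) ≤ 2. For the lower bound, the 3 vertices {2, 7, 9} are pairwise adjacent, and any tree decomposition puts a clique entirely inside one bag — forcing width ≥ 2. Therefore the treewidth is 2.

Treewidth 2.
One such decomposition:
Bags: B1 = {4, 7, 9}  B2 = {4, 8, 9}  B3 = {3, 4, 8}  B4 = {3, 5, 8}  B5 = {6, 7, 9}  B6 = {2, 7, 9}  B7 = {1, 4, 9}  B8 = {0, 4, 9}
Tree: B1–B2, B2–B3, B3–B4, B1–B5, B1–B6, B2–B7, B7–B8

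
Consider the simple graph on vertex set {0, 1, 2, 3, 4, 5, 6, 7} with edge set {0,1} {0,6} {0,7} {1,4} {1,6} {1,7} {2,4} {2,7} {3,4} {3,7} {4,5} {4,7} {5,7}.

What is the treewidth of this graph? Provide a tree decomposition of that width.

Treewidth 2.
One optimal decomposition is:
Bags: B1 = {1, 4, 7}  B2 = {4, 5, 7}  B3 = {0, 1, 7}  B4 = {3, 4, 7}  B5 = {2, 4, 7}  B6 = {0, 1, 6}
Tree: B1–B2, B1–B3, B2–B4, B2–B5, B3–B6

The largest bag has 3 vertices, giving width 2; this decomposition certifies tw(G) ≤ 2. For the lower bound, the 3 vertices {0, 1, 6} are pairwise adjacent, and any tree decomposition puts a clique entirely inside one bag — forcing width ≥ 2. Hence tw(G) = 2 exactly.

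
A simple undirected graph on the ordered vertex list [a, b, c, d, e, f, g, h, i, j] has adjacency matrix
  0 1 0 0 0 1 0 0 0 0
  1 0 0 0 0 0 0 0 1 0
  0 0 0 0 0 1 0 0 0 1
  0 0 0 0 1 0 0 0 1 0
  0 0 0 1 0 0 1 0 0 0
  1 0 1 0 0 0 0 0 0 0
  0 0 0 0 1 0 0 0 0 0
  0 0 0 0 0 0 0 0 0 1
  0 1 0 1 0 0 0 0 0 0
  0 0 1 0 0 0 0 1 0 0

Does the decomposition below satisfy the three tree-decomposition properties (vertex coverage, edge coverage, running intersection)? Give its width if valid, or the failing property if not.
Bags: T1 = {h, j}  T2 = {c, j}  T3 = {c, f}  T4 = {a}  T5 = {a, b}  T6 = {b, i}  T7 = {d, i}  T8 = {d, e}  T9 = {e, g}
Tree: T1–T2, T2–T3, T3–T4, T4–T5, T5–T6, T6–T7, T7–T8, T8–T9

A tree decomposition must satisfy three properties: every vertex lies in some bag; for every edge, both endpoints lie together in some bag; and for every vertex, the bags containing it form a connected subtree. Here edge (f,a) lies in no bag, so the decomposition is invalid.

No — edge (f,a) lies in no bag.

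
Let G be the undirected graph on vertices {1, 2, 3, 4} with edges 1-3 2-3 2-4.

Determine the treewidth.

A width-1 tree decomposition is:
Bags: B1 = {2, 4}  B2 = {2, 3}  B3 = {1, 3}
Tree: B1–B2, B2–B3
Each bag holds 2 vertices, so the decomposition has width 1, which upper-bounds the treewidth. G has an edge, so its treewidth is at least 1. Hence tw(G) = 1 exactly.

1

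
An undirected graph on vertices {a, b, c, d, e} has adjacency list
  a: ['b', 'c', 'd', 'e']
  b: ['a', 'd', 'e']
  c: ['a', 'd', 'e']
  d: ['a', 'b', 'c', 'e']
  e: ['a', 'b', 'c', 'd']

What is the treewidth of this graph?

3

A width-3 tree decomposition is:
Bags: B1 = {a, c, d, e}  B2 = {a, b, d, e}
Tree: B1–B2
Every bag has size at most 4, so the width is 4 − 1 = 3 and tw(G) ≤ 3. Conversely, {a, c, d, e} is a clique of size 4, and the vertices of any clique must share a bag in every tree decomposition; so some bag has ≥ 4 vertices and tw(G) ≥ 3. Combining the bounds, tw(G) = 3.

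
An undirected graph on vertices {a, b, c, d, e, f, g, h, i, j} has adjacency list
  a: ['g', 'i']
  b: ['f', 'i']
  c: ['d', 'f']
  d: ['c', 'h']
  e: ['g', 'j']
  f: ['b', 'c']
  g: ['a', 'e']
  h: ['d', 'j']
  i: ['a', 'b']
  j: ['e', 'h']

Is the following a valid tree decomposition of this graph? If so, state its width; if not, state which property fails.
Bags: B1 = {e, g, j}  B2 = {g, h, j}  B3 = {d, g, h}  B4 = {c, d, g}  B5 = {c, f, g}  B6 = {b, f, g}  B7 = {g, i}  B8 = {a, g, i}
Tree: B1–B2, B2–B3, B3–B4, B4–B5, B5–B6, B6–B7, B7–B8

A tree decomposition must satisfy three properties: every vertex lies in some bag; for every edge, both endpoints lie together in some bag; and for every vertex, the bags containing it form a connected subtree. Here edge (b,i) lies in no bag, so the decomposition is invalid.

No — edge (b,i) lies in no bag.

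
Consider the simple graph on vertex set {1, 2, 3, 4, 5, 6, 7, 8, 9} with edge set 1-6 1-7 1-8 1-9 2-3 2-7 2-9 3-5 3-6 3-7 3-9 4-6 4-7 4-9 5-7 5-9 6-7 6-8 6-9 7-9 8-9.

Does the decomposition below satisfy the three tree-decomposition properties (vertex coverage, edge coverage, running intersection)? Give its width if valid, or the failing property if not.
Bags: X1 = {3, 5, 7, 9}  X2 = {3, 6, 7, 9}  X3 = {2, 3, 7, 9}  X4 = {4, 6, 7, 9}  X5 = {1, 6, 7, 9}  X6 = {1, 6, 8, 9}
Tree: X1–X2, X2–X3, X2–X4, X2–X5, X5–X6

Checking the three conditions: (i) the bags cover all of {1, 2, 3, 4, 5, 6, 7, 8, 9}; (ii) for each edge, some bag contains both endpoints; (iii) the bags containing any fixed vertex form a subtree. All hold, so the decomposition is valid with width 4 − 1 = 3.

Yes; width 3.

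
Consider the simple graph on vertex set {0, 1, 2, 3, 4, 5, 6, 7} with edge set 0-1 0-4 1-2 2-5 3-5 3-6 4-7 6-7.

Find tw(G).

2

A width-2 tree decomposition is:
Bags: B1 = {0, 4, 7}  B2 = {0, 1, 7}  B3 = {1, 2, 7}  B4 = {2, 5, 7}  B5 = {3, 5, 7}  B6 = {3, 6, 7}
Tree: B1–B2, B2–B3, B3–B4, B4–B5, B5–B6
Every bag has size at most 3, so the width is 3 − 1 = 2 and tw(G) ≤ 2. The edges 7–4–0–1–2–5–3–6–7 form a cycle, so G is not a tree and its treewidth is at least 2. The upper and lower bounds meet at 2, so that is the treewidth.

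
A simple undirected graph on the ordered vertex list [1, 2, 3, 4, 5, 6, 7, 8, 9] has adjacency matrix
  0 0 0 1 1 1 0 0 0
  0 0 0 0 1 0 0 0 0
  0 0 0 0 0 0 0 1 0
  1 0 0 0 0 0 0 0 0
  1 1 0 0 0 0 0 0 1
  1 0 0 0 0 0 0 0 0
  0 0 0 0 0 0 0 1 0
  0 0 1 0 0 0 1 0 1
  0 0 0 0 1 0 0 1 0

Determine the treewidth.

A width-1 tree decomposition is:
Bags: B1 = {5, 9}  B2 = {1, 5}  B3 = {8, 9}  B4 = {1, 6}  B5 = {2, 5}  B6 = {3, 8}  B7 = {7, 8}  B8 = {1, 4}
Tree: B1–B2, B1–B3, B2–B4, B2–B5, B3–B6, B3–B7, B2–B8
Every bag has size at most 2, so the width is 2 − 1 = 1 and tw(G) ≤ 1. G has an edge, so its treewidth is at least 1. Therefore the treewidth is 1.

1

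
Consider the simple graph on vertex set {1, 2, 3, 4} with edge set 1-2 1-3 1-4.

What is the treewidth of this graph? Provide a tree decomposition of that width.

The largest bag has 2 vertices, giving width 1; this decomposition certifies tw(G) ≤ 1. Since G has at least one edge (e.g. 1–3), it is not an edgeless graph, so tw(G) ≥ 1. The upper and lower bounds meet at 1, so that is the treewidth.

Treewidth 1.
Bags: B1 = {1, 3}  B2 = {1, 2}  B3 = {1, 4}
Tree: B1–B2, B2–B3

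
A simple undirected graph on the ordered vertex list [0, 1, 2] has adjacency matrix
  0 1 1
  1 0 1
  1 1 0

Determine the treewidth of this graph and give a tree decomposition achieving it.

With just one bag of size 3, the width is 3 − 1 = 2, so tw(G) ≤ 2. Conversely, {0, 1, 2} is a clique of size 3, and the vertices of any clique must share a bag in every tree decomposition; so some bag has ≥ 3 vertices and tw(G) ≥ 2. Therefore the treewidth is 2.

Treewidth 2.
One optimal decomposition is:
Bags: B1 = {0, 1, 2}
Tree: (single bag)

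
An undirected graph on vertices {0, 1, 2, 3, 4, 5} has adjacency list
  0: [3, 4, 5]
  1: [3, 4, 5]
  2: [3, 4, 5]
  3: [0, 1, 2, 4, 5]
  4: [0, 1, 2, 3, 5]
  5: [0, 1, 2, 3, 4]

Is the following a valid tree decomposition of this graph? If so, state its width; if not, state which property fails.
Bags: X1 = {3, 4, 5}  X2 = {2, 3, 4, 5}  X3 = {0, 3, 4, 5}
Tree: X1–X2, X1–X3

A tree decomposition must satisfy three properties: every vertex lies in some bag; for every edge, both endpoints lie together in some bag; and for every vertex, the bags containing it form a connected subtree. Here vertex 1 appears in no bag, so the decomposition is invalid.

No — vertex 1 appears in no bag.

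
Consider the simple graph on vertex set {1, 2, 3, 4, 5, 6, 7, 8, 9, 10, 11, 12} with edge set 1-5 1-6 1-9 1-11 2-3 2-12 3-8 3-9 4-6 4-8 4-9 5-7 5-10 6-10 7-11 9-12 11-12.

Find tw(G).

A width-3 tree decomposition is:
Bags: B1 = {2, 3, 4, 8}  B2 = {2, 3, 4, 9}  B3 = {2, 4, 9, 12}  B4 = {4, 6, 9, 12}  B5 = {1, 6, 9, 12}  B6 = {1, 6, 11, 12}  B7 = {1, 6, 10, 11}  B8 = {1, 5, 10, 11}  B9 = {5, 7, 10, 11}
Tree: B1–B2, B2–B3, B3–B4, B4–B5, B5–B6, B6–B7, B7–B8, B8–B9
Every bag has size at most 4, so the width is 4 − 1 = 3 and tw(G) ≤ 3. For the lower bound: the 4 vertex sets {2,3,8}, {4}, {9}, {1,6,11,12} are disjoint, each induces a connected subgraph, and every pair is joined by at least one edge of G. Contracting each set to a single vertex therefore yields K_{4} as a minor, and since treewidth is minor-monotone, tw(G) ≥ tw(K_{4}) = 3. Combining the bounds, tw(G) = 3.

3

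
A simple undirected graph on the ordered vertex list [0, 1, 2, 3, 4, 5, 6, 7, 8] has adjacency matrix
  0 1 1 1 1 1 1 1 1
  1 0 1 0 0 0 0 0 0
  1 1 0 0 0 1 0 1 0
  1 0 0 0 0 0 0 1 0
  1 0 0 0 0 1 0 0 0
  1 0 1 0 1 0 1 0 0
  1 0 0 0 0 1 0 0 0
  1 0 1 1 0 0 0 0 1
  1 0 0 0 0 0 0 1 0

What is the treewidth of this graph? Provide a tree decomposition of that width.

Treewidth 2.
One optimal decomposition is:
Bags: B1 = {0, 7, 8}  B2 = {0, 2, 7}  B3 = {0, 1, 2}  B4 = {0, 2, 5}  B5 = {0, 5, 6}  B6 = {0, 4, 5}  B7 = {0, 3, 7}
Tree: B1–B2, B2–B3, B2–B4, B4–B5, B4–B6, B2–B7

The largest bag has 3 vertices, giving width 2; this decomposition certifies tw(G) ≤ 2. On the other hand G contains the 3-clique {0, 1, 2}. A clique must lie in a single bag of any decomposition, so no decomposition can have width below 2. Therefore the treewidth is 2.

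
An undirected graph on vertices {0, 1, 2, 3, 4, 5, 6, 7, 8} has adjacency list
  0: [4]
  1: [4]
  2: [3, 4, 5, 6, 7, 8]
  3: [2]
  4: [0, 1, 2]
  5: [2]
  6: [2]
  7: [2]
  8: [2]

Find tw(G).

A width-1 tree decomposition is:
Bags: B1 = {2, 7}  B2 = {2, 4}  B3 = {2, 6}  B4 = {2, 8}  B5 = {0, 4}  B6 = {1, 4}  B7 = {2, 3}  B8 = {2, 5}
Tree: B1–B2, B2–B3, B2–B4, B2–B5, B2–B6, B4–B7, B7–B8
The largest bag has 2 vertices, giving width 1; this decomposition certifies tw(G) ≤ 1. G has an edge, so its treewidth is at least 1. Combining the bounds, tw(G) = 1.

1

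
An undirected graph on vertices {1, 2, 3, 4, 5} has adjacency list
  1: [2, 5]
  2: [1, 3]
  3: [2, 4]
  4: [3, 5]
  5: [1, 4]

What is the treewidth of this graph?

A width-2 tree decomposition is:
Bags: B1 = {2, 3, 4}  B2 = {2, 4, 5}  B3 = {1, 2, 5}
Tree: B1–B2, B2–B3
Each bag holds 3 vertices, so the decomposition has width 2, which upper-bounds the treewidth. The edges 2–3–4–5–1–2 form a cycle, so G is not a tree and its treewidth is at least 2. Therefore the treewidth is 2.

2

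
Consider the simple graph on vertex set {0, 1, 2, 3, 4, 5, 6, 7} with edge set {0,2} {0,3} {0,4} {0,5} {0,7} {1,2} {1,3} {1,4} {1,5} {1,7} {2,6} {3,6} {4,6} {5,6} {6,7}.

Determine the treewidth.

A width-3 tree decomposition is:
Bags: B1 = {0, 1, 4, 6}  B2 = {0, 1, 3, 6}  B3 = {0, 1, 2, 6}  B4 = {0, 1, 6, 7}  B5 = {0, 1, 5, 6}
Tree: B1–B2, B2–B3, B3–B4, B4–B5
The largest bag has 4 vertices, giving width 3; this decomposition certifies tw(G) ≤ 3. For the lower bound: the 4 vertex sets {0,4}, {3,6}, {1}, {2} are disjoint, each induces a connected subgraph, and every pair is joined by at least one edge of G. Contracting each set to a single vertex therefore yields K_{4} as a minor, and since treewidth is minor-monotone, tw(G) ≥ tw(K_{4}) = 3. Combining the bounds, tw(G) = 3.

3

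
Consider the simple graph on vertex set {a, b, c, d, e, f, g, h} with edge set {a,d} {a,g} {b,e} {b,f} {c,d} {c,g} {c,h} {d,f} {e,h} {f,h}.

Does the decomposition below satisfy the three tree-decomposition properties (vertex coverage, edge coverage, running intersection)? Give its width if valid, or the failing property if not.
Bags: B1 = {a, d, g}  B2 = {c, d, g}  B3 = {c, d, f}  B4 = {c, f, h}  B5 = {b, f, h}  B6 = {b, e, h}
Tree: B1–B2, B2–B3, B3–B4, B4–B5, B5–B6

Vertex coverage: the bags together contain {a, b, c, d, e, f, g, h}, the full vertex set. Edge coverage: each edge of G has both endpoints in at least one bag. Running intersection: for every vertex, the bags containing it form a connected subtree. All three properties hold, so this is a valid tree decomposition of width max|bag| − 1 = 2, and hence tw(G) ≤ 2.

Yes; width 2.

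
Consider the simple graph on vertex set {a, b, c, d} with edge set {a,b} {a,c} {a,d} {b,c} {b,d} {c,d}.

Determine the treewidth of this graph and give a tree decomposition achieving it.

A single bag containing all 4 vertices is trivially a valid decomposition of width 3. For the lower bound, the 4 vertices {a, b, c, d} are pairwise adjacent, and any tree decomposition puts a clique entirely inside one bag — forcing width ≥ 3. Hence tw(G) = 3 exactly.

Treewidth 3.
One such decomposition:
Bags: B1 = {a, b, c, d}
Tree: (single bag)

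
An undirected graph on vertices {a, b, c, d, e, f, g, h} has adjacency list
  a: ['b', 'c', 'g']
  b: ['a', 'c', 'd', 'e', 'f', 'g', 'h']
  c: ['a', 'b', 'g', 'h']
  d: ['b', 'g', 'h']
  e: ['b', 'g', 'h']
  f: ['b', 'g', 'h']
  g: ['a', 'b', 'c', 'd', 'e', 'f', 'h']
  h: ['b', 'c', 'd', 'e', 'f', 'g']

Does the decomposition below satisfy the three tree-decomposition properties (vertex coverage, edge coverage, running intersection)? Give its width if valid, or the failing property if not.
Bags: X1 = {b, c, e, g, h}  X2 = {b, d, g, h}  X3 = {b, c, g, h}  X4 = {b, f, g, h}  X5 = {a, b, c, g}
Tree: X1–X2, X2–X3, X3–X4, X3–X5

A tree decomposition must satisfy three properties: every vertex lies in some bag; for every edge, both endpoints lie together in some bag; and for every vertex, the bags containing it form a connected subtree. Here bags containing vertex c are not connected in the tree, so the decomposition is invalid.

No — bags containing vertex c are not connected in the tree.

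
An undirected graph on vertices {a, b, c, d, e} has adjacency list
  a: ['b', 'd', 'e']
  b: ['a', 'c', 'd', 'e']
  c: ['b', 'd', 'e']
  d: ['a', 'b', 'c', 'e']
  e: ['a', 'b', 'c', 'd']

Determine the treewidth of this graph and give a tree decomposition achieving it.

The largest bag has 4 vertices, giving width 3; this decomposition certifies tw(G) ≤ 3. For the lower bound, the 4 vertices {b, c, d, e} are pairwise adjacent, and any tree decomposition puts a clique entirely inside one bag — forcing width ≥ 3. Hence tw(G) = 3 exactly.

Treewidth 3.
Bags: B1 = {a, b, d, e}  B2 = {b, c, d, e}
Tree: B1–B2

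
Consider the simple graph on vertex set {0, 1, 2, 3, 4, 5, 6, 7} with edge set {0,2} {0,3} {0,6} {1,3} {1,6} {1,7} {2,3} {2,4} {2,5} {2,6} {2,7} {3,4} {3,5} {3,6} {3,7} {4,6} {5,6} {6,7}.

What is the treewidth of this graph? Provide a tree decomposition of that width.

Treewidth 3.
One optimal decomposition is:
Bags: B1 = {2, 3, 6, 7}  B2 = {2, 3, 5, 6}  B3 = {1, 3, 6, 7}  B4 = {2, 3, 4, 6}  B5 = {0, 2, 3, 6}
Tree: B1–B2, B1–B3, B1–B4, B4–B5

Each bag holds 4 vertices, so the decomposition has width 3, which upper-bounds the treewidth. For the lower bound, the 4 vertices {1, 3, 6, 7} are pairwise adjacent, and any tree decomposition puts a clique entirely inside one bag — forcing width ≥ 3. Hence tw(G) = 3 exactly.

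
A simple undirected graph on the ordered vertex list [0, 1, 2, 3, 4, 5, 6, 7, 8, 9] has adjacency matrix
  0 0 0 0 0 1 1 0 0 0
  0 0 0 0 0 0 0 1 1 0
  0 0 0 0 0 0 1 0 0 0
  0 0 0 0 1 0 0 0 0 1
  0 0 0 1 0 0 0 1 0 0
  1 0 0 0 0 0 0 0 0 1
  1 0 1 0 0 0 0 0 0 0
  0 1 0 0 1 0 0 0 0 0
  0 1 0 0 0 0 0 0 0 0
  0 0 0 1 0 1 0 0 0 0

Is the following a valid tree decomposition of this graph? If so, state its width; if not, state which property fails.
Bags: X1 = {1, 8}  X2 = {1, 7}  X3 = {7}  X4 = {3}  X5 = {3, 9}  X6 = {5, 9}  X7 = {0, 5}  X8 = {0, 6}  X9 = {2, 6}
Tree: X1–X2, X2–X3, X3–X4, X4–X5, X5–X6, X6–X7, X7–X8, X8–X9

No — vertex 4 appears in no bag.

A tree decomposition must satisfy three properties: every vertex lies in some bag; for every edge, both endpoints lie together in some bag; and for every vertex, the bags containing it form a connected subtree. Here vertex 4 appears in no bag, so the decomposition is invalid.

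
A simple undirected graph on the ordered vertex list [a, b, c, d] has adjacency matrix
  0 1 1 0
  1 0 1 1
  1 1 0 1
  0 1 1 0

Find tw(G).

A width-2 tree decomposition is:
Bags: B1 = {b, c, d}  B2 = {a, b, c}
Tree: B1–B2
The largest bag has 3 vertices, giving width 2; this decomposition certifies tw(G) ≤ 2. For the lower bound, the 3 vertices {b, c, d} are pairwise adjacent, and any tree decomposition puts a clique entirely inside one bag — forcing width ≥ 2. Therefore the treewidth is 2.

2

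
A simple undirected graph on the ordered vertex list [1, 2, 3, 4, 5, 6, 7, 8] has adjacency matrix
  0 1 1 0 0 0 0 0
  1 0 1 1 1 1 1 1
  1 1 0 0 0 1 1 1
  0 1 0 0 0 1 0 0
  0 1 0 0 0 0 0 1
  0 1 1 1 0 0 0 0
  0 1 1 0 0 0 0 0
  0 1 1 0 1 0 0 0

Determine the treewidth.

2

A width-2 tree decomposition is:
Bags: B1 = {2, 3, 8}  B2 = {2, 3, 6}  B3 = {2, 4, 6}  B4 = {1, 2, 3}  B5 = {2, 5, 8}  B6 = {2, 3, 7}
Tree: B1–B2, B2–B3, B1–B4, B1–B5, B4–B6
The largest bag has 3 vertices, giving width 2; this decomposition certifies tw(G) ≤ 2. For the lower bound, the 3 vertices {2, 3, 8} are pairwise adjacent, and any tree decomposition puts a clique entirely inside one bag — forcing width ≥ 2. The upper and lower bounds meet at 2, so that is the treewidth.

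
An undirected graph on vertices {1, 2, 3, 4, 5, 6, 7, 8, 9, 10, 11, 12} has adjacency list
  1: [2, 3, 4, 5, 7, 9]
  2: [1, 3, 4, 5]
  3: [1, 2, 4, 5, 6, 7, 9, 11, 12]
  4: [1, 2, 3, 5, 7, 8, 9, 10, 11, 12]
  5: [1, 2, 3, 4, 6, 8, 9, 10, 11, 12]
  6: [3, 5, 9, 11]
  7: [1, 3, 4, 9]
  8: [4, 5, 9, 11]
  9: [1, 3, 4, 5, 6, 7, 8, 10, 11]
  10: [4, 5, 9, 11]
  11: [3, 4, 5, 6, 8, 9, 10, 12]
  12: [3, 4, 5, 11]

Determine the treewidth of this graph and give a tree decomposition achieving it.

Treewidth 4.
One optimal decomposition is:
Bags: B1 = {1, 3, 4, 5, 9}  B2 = {1, 2, 3, 4, 5}  B3 = {3, 4, 5, 9, 11}  B4 = {3, 5, 6, 9, 11}  B5 = {3, 4, 5, 11, 12}  B6 = {1, 3, 4, 7, 9}  B7 = {4, 5, 8, 9, 11}  B8 = {4, 5, 9, 10, 11}
Tree: B1–B2, B1–B3, B3–B4, B3–B5, B1–B6, B3–B7, B3–B8

The largest bag has 5 vertices, giving width 4; this decomposition certifies tw(G) ≤ 4. On the other hand G contains the 5-clique {4, 5, 8, 9, 11}. A clique must lie in a single bag of any decomposition, so no decomposition can have width below 4. Hence tw(G) = 4 exactly.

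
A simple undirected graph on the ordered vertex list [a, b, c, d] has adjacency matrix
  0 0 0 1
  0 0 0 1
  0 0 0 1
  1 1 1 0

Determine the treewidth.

A width-1 tree decomposition is:
Bags: B1 = {b, d}  B2 = {a, d}  B3 = {c, d}
Tree: B1–B2, B2–B3
Each bag holds 2 vertices, so the decomposition has width 1, which upper-bounds the treewidth. Since G has at least one edge (e.g. b–d), it is not an edgeless graph, so tw(G) ≥ 1. Hence tw(G) = 1 exactly.

1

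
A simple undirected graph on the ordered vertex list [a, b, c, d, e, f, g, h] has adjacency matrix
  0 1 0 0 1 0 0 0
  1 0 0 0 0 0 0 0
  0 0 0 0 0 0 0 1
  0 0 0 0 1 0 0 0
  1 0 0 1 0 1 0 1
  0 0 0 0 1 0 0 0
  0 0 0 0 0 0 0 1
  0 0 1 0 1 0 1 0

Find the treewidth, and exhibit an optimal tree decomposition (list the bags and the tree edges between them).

Treewidth 1.
Bags: B1 = {a, e}  B2 = {e, h}  B3 = {g, h}  B4 = {e, f}  B5 = {d, e}  B6 = {a, b}  B7 = {c, h}
Tree: B1–B2, B2–B3, B1–B4, B1–B5, B1–B6, B2–B7

Every bag has size at most 2, so the width is 2 − 1 = 1 and tw(G) ≤ 1. Any graph with an edge has treewidth ≥ 1, and G has the edge e–a. The upper and lower bounds meet at 1, so that is the treewidth.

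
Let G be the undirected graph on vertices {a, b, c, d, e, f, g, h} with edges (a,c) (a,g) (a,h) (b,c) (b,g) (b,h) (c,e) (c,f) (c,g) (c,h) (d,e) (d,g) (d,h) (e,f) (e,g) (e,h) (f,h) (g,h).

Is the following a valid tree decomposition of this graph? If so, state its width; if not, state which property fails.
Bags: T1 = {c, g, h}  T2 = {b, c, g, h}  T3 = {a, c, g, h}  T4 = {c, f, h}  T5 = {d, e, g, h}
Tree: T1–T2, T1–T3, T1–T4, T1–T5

A tree decomposition must satisfy three properties: every vertex lies in some bag; for every edge, both endpoints lie together in some bag; and for every vertex, the bags containing it form a connected subtree. Here edge (e,c) lies in no bag, so the decomposition is invalid.

No — edge (e,c) lies in no bag.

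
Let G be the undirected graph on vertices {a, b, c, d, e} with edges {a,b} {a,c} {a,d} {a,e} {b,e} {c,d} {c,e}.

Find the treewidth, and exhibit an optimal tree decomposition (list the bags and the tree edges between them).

The largest bag has 3 vertices, giving width 2; this decomposition certifies tw(G) ≤ 2. Conversely, {a, c, d} is a clique of size 3, and the vertices of any clique must share a bag in every tree decomposition; so some bag has ≥ 3 vertices and tw(G) ≥ 2. The upper and lower bounds meet at 2, so that is the treewidth.

Treewidth 2.
Bags: B1 = {a, c, d}  B2 = {a, c, e}  B3 = {a, b, e}
Tree: B1–B2, B2–B3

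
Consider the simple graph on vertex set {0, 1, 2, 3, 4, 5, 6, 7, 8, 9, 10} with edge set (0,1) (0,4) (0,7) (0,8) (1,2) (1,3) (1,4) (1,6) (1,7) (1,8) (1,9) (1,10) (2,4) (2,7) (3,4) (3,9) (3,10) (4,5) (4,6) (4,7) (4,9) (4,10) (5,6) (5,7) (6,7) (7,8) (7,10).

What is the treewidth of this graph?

A width-3 tree decomposition is:
Bags: B1 = {1, 4, 7, 10}  B2 = {0, 1, 4, 7}  B3 = {1, 2, 4, 7}  B4 = {1, 4, 6, 7}  B5 = {1, 3, 4, 10}  B6 = {1, 3, 4, 9}  B7 = {4, 5, 6, 7}  B8 = {0, 1, 7, 8}
Tree: B1–B2, B1–B3, B3–B4, B1–B5, B5–B6, B4–B7, B2–B8
Every bag has size at most 4, so the width is 4 − 1 = 3 and tw(G) ≤ 3. On the other hand G contains the 4-clique {0, 1, 7, 8}. A clique must lie in a single bag of any decomposition, so no decomposition can have width below 3. Therefore the treewidth is 3.

3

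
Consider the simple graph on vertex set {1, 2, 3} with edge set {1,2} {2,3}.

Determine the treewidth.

1

A width-1 tree decomposition is:
Bags: B1 = {2, 3}  B2 = {1, 2}
Tree: B1–B2
The largest bag has 2 vertices, giving width 1; this decomposition certifies tw(G) ≤ 1. G has an edge, so its treewidth is at least 1. Therefore the treewidth is 1.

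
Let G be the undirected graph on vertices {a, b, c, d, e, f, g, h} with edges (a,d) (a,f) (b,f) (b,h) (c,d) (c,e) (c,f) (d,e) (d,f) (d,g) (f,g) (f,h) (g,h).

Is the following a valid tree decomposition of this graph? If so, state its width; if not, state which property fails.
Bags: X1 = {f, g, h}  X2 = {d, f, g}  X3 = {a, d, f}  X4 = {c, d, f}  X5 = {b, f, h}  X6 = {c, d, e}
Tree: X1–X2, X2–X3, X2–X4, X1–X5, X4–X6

Yes; width 2.

Every vertex of G appears in some bag (union = {a, b, c, d, e, f, g, h}); every edge is covered by a bag; and for each vertex v the set of bags containing v is connected in the bag tree. The decomposition is therefore valid. The largest bag has 3 vertices, so the width is 2.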